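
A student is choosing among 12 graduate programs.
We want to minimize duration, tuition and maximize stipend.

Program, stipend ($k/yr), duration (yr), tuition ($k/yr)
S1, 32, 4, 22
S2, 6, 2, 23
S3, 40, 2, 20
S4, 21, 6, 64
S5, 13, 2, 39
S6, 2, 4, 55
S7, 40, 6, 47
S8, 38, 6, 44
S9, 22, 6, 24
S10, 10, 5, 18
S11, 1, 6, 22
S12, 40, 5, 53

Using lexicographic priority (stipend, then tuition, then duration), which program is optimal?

S3

First maximize stipend: best is 40, kept {S3, S7, S12}.
Then minimize tuition: best is 20, kept {S3}.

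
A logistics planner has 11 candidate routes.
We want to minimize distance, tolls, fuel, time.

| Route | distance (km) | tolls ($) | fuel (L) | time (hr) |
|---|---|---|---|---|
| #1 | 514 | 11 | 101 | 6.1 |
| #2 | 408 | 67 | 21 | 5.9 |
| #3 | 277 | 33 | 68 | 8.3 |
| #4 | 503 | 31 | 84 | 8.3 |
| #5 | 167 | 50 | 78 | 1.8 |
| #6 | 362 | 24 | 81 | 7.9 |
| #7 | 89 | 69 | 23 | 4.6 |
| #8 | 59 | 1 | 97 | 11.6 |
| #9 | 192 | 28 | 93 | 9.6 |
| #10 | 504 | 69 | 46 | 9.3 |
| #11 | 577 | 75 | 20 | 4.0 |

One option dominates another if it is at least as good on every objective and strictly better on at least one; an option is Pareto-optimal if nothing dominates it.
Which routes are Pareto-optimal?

#1: not dominated.
#2: not dominated.
#3: not dominated.
#4: dominated by #6 (distance 362≤503, tolls 24≤31, fuel 81≤84, time 7.9≤8.3).
#5: not dominated (best time).
#6: not dominated.
#7: not dominated.
#8: not dominated (best distance).
#9: not dominated.
#10: dominated by #2 (distance 408≤504, tolls 67≤69, fuel 21≤46, time 5.9≤9.3).
#11: not dominated (best fuel).

#1, #2, #3, #5, #6, #7, #8, #9, #11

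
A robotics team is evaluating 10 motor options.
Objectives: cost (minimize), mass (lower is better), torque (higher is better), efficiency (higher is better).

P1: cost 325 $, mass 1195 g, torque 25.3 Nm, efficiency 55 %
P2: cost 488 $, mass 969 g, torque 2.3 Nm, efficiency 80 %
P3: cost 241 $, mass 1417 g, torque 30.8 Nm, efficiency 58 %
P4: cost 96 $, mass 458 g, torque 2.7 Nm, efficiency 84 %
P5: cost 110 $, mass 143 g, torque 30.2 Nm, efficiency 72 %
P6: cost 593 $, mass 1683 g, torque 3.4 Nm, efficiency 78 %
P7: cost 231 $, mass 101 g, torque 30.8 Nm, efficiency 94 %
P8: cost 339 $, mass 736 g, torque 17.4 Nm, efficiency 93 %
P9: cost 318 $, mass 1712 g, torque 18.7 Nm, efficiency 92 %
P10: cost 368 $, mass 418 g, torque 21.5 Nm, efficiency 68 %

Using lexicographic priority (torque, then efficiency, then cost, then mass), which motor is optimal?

P7

First maximize torque: best is 30.8, kept {P3, P7}.
Then maximize efficiency: best is 94, kept {P7}.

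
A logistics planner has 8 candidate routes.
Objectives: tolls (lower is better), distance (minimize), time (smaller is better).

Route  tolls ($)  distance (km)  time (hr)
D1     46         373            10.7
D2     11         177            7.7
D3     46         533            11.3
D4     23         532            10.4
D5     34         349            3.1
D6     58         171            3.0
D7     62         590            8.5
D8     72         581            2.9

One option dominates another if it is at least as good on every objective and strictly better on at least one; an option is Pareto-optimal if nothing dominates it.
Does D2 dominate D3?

D2 vs D3: tolls 11≤46, distance 177≤533, time 7.7≤11.3 — D2 is at least as good on every objective with at least one strict improvement.

Yes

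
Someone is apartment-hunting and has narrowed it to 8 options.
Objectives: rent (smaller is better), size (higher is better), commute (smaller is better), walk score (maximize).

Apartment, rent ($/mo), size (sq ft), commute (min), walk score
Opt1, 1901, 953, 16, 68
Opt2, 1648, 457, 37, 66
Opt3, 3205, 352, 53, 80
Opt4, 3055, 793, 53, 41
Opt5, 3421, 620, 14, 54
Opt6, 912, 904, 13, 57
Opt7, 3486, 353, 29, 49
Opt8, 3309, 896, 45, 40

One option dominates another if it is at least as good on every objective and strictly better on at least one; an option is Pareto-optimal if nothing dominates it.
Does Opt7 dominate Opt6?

Opt7 vs Opt6: Opt7 is worse on rent (3486 vs 912), so it does not dominate Opt6.

No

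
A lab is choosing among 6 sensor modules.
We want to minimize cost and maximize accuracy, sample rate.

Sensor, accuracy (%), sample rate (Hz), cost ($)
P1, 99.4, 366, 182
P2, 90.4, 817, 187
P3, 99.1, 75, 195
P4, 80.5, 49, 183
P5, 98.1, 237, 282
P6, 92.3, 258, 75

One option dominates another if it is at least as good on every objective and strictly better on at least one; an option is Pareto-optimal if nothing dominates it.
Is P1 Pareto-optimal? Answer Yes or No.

Yes

P2: worse on accuracy (90.4 vs 99.4).
P3: worse on accuracy (99.1 vs 99.4).
P4: worse on accuracy (80.5 vs 99.4).
P5: worse on accuracy (98.1 vs 99.4).
P6: worse on accuracy (92.3 vs 99.4).
No option is at least as good as P1 on every objective and strictly better on one.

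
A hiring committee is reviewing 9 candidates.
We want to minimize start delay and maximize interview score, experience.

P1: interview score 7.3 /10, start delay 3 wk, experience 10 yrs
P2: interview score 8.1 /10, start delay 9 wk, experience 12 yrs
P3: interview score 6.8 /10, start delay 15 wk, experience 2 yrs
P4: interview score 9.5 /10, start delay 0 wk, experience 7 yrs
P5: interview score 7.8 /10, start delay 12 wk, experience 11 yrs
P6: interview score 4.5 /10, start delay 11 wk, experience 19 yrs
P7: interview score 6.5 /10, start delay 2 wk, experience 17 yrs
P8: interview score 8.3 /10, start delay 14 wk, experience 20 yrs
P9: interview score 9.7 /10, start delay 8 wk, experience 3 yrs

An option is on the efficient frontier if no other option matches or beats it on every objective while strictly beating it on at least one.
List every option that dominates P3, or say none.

P1: interview score 7.3≥6.8, start delay 3≤15, experience 10≥2 — dominates P3.
P2: interview score 8.1≥6.8, start delay 9≤15, experience 12≥2 — dominates P3.
P4: interview score 9.5≥6.8, start delay 0≤15, experience 7≥2 — dominates P3.
P5: interview score 7.8≥6.8, start delay 12≤15, experience 11≥2 — dominates P3.
P8: interview score 8.3≥6.8, start delay 14≤15, experience 20≥2 — dominates P3.
P9: interview score 9.7≥6.8, start delay 8≤15, experience 3≥2 — dominates P3.
Others (P6, P7) are each worse than P3 on at least one objective.

P1, P2, P4, P5, P8, P9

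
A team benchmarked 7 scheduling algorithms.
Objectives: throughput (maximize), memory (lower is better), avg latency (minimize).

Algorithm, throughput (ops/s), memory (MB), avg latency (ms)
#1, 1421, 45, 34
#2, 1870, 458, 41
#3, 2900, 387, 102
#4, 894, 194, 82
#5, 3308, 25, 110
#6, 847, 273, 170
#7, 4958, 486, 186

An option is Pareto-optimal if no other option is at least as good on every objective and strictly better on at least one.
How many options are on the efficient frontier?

5

#1: not dominated (best avg latency).
#2: not dominated.
#3: not dominated.
#4: dominated by #1 (throughput 1421≥894, memory 45≤194, avg latency 34≤82).
#5: not dominated (best memory).
#6: dominated by #1 (throughput 1421≥847, memory 45≤273, avg latency 34≤170).
#7: not dominated (best throughput).
Pareto-optimal: #1, #2, #3, #5, #7 → 5.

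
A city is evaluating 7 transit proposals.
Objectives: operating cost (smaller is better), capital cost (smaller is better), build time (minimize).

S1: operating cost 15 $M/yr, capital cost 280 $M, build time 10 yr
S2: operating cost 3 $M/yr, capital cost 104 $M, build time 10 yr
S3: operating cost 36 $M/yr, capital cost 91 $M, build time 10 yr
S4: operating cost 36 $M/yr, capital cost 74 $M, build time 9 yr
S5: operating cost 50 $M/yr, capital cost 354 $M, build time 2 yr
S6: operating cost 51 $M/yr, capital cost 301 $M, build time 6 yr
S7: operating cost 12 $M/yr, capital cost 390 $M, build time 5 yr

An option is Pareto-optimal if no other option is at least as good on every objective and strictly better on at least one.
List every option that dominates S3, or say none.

S4: operating cost 36≤36, capital cost 74≤91, build time 9≤10 — dominates S3.
Others (S1, S2, S5, S6, S7) are each worse than S3 on at least one objective.

S4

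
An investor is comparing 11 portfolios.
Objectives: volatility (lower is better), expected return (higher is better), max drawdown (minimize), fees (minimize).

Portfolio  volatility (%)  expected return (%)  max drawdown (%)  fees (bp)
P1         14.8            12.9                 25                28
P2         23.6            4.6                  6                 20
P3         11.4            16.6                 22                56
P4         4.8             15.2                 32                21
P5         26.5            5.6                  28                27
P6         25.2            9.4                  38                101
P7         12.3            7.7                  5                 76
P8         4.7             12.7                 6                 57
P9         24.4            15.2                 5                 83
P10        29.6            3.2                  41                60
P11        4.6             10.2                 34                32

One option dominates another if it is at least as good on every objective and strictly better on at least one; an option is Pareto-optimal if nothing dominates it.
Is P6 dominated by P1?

Yes

P1 vs P6: volatility 14.8≤25.2, expected return 12.9≥9.4, max drawdown 25≤38, fees 28≤101 — P1 is at least as good on every objective with at least one strict improvement.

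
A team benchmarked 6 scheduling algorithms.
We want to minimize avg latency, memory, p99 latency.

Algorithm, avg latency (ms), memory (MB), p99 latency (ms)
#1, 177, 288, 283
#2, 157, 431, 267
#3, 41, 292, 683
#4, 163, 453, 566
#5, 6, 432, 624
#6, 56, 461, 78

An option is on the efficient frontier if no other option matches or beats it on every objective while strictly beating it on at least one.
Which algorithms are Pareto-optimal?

#1: not dominated (best memory).
#2: not dominated.
#3: not dominated.
#4: dominated by #2 (avg latency 157≤163, memory 431≤453, p99 latency 267≤566).
#5: not dominated (best avg latency).
#6: not dominated (best p99 latency).

#1, #2, #3, #5, #6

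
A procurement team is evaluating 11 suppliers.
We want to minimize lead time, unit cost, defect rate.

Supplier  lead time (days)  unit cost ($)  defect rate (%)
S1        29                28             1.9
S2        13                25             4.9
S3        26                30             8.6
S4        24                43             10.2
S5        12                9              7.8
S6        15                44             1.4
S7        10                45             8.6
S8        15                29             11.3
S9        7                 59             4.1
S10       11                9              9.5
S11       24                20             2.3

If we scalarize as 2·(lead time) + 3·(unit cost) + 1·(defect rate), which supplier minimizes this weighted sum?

S10

S1: 2·29 + 3·28 + 1·1.9 = 143.9
S2: 2·13 + 3·25 + 1·4.9 = 105.9
S3: 2·26 + 3·30 + 1·8.6 = 150.6
S4: 2·24 + 3·43 + 1·10.2 = 187.2
S5: 2·12 + 3·9 + 1·7.8 = 58.8
S6: 2·15 + 3·44 + 1·1.4 = 163.4
S7: 2·10 + 3·45 + 1·8.6 = 163.6
S8: 2·15 + 3·29 + 1·11.3 = 128.3
S9: 2·7 + 3·59 + 1·4.1 = 195.1
S10: 2·11 + 3·9 + 1·9.5 = 58.5
S11: 2·24 + 3·20 + 1·2.3 = 110.3
Lowest: S10 at 58.5.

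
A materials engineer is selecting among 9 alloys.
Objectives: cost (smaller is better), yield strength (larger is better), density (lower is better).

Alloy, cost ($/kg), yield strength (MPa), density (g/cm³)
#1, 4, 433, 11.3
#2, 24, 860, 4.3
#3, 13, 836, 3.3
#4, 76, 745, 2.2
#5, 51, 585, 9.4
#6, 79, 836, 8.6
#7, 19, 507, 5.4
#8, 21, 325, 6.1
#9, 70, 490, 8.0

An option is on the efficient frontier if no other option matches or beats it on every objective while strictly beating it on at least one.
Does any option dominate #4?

#1: worse on yield strength (433 vs 745).
#2: worse on density (4.3 vs 2.2).
#3: worse on density (3.3 vs 2.2).
#5: worse on yield strength (585 vs 745).
#6: worse on cost (79 vs 76).
#7: worse on yield strength (507 vs 745).
#8: worse on yield strength (325 vs 745).
#9: worse on yield strength (490 vs 745).
No option is at least as good as #4 on every objective and strictly better on one.

No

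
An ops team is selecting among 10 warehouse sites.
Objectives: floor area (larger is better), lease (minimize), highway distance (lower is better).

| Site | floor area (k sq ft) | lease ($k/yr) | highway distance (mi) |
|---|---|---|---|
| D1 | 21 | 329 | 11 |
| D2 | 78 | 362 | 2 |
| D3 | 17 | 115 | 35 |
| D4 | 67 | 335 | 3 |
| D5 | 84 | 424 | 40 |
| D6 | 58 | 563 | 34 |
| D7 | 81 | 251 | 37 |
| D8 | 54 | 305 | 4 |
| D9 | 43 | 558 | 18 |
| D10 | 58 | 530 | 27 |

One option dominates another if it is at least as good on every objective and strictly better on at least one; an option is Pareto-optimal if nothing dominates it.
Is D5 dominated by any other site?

No

D1: worse on floor area (21 vs 84).
D2: worse on floor area (78 vs 84).
D3: worse on floor area (17 vs 84).
D4: worse on floor area (67 vs 84).
D6: worse on floor area (58 vs 84).
D7: worse on floor area (81 vs 84).
D8: worse on floor area (54 vs 84).
D9: worse on floor area (43 vs 84).
D10: worse on floor area (58 vs 84).
No option is at least as good as D5 on every objective and strictly better on one.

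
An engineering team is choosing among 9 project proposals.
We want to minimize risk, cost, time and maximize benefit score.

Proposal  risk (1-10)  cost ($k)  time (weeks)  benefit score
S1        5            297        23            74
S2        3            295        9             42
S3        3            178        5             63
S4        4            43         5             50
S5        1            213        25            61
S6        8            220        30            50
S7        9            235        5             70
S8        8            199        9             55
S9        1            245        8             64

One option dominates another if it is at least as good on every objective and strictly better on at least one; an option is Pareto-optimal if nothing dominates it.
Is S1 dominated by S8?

S8 vs S1: S8 is worse on risk (8 vs 5), so it does not dominate S1.

No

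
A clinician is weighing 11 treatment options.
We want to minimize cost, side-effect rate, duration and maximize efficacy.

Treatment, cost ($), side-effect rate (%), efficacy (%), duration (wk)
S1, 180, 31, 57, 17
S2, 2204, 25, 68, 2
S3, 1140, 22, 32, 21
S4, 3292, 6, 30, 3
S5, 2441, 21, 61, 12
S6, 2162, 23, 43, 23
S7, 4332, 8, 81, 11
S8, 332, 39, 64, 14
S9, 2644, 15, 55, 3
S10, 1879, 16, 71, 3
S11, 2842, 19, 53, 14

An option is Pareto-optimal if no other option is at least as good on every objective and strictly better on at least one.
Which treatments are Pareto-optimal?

S1, S2, S3, S4, S7, S8, S9, S10

S1: not dominated (best cost).
S2: not dominated (best duration).
S3: not dominated.
S4: not dominated (best side-effect rate).
S5: dominated by S10 (cost 1879≤2441, side-effect rate 16≤21, efficacy 71≥61, duration 3≤12).
S6: dominated by S10 (cost 1879≤2162, side-effect rate 16≤23, efficacy 71≥43, duration 3≤23).
S7: not dominated (best efficacy).
S8: not dominated.
S9: not dominated.
S10: not dominated.
S11: dominated by S9 (cost 2644≤2842, side-effect rate 15≤19, efficacy 55≥53, duration 3≤14).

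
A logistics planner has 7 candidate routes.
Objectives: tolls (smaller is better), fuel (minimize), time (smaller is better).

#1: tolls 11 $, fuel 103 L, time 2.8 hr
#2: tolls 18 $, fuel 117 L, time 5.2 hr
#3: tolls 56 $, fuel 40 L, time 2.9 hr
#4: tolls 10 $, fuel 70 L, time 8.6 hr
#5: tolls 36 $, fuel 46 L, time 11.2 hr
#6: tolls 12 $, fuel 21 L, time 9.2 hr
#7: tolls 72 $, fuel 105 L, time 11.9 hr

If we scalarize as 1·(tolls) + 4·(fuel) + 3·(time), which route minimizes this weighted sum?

#6

#1: 1·11 + 4·103 + 3·2.8 = 431.4
#2: 1·18 + 4·117 + 3·5.2 = 501.6
#3: 1·56 + 4·40 + 3·2.9 = 224.7
#4: 1·10 + 4·70 + 3·8.6 = 315.8
#5: 1·36 + 4·46 + 3·11.2 = 253.6
#6: 1·12 + 4·21 + 3·9.2 = 123.6
#7: 1·72 + 4·105 + 3·11.9 = 527.7
Lowest: #6 at 123.6.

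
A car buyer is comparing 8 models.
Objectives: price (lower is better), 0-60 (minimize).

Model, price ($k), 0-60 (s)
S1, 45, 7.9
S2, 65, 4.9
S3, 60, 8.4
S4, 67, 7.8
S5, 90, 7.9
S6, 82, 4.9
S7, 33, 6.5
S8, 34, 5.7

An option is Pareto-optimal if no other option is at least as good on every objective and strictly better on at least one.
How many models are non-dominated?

3

S1: dominated by S7 (price 33≤45, 0-60 6.5≤7.9).
S2: not dominated.
S3: dominated by S1 (price 45≤60, 0-60 7.9≤8.4).
S4: dominated by S2 (price 65≤67, 0-60 4.9≤7.8).
S5: dominated by S1 (price 45≤90, 0-60 7.9≤7.9).
S6: dominated by S2 (price 65≤82, 0-60 4.9≤4.9).
S7: not dominated (best price).
S8: not dominated.
Pareto-optimal: S2, S7, S8 → 3.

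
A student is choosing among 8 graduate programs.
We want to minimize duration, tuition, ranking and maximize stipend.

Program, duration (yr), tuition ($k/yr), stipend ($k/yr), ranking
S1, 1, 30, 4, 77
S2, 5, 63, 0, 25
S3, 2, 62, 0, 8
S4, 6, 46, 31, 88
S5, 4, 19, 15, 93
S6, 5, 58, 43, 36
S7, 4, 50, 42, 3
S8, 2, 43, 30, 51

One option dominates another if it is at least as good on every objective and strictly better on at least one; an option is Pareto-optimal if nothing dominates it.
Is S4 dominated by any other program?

No

S1: worse on stipend (4 vs 31).
S2: worse on tuition (63 vs 46).
S3: worse on tuition (62 vs 46).
S5: worse on stipend (15 vs 31).
S6: worse on tuition (58 vs 46).
S7: worse on tuition (50 vs 46).
S8: worse on stipend (30 vs 31).
No option is at least as good as S4 on every objective and strictly better on one.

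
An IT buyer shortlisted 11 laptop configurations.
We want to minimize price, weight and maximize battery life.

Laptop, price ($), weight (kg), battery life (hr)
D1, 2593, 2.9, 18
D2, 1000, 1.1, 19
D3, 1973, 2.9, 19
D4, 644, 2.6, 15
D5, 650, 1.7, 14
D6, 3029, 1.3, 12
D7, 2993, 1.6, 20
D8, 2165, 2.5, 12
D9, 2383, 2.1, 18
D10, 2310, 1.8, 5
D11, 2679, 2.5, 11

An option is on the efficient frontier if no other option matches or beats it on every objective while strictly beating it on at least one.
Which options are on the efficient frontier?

D1: dominated by D2 (price 1000≤2593, weight 1.1≤2.9, battery life 19≥18).
D2: not dominated (best weight).
D3: dominated by D2 (price 1000≤1973, weight 1.1≤2.9, battery life 19≥19).
D4: not dominated (best price).
D5: not dominated.
D6: dominated by D2 (price 1000≤3029, weight 1.1≤1.3, battery life 19≥12).
D7: not dominated (best battery life).
D8: dominated by D2 (price 1000≤2165, weight 1.1≤2.5, battery life 19≥12).
D9: dominated by D2 (price 1000≤2383, weight 1.1≤2.1, battery life 19≥18).
D10: dominated by D2 (price 1000≤2310, weight 1.1≤1.8, battery life 19≥5).
D11: dominated by D2 (price 1000≤2679, weight 1.1≤2.5, battery life 19≥11).

D2, D4, D5, D7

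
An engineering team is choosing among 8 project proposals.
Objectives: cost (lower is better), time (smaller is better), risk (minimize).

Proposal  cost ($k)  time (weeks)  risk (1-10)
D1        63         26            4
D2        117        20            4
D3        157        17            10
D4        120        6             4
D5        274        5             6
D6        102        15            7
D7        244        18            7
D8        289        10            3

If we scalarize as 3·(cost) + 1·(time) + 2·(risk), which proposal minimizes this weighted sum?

D1: 3·63 + 1·26 + 2·4 = 223
D2: 3·117 + 1·20 + 2·4 = 379
D3: 3·157 + 1·17 + 2·10 = 508
D4: 3·120 + 1·6 + 2·4 = 374
D5: 3·274 + 1·5 + 2·6 = 839
D6: 3·102 + 1·15 + 2·7 = 335
D7: 3·244 + 1·18 + 2·7 = 764
D8: 3·289 + 1·10 + 2·3 = 883
Lowest: D1 at 223.

D1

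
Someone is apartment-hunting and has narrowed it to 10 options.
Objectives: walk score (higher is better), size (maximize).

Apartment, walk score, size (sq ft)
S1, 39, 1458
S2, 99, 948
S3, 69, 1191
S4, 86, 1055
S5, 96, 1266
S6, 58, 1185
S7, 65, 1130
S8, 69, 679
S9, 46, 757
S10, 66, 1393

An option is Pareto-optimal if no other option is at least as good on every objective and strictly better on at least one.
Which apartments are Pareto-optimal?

S1: not dominated (best size).
S2: not dominated (best walk score).
S3: dominated by S5 (walk score 96≥69, size 1266≥1191).
S4: dominated by S5 (walk score 96≥86, size 1266≥1055).
S5: not dominated.
S6: dominated by S3 (walk score 69≥58, size 1191≥1185).
S7: dominated by S3 (walk score 69≥65, size 1191≥1130).
S8: dominated by S2 (walk score 99≥69, size 948≥679).
S9: dominated by S2 (walk score 99≥46, size 948≥757).
S10: not dominated.

S1, S2, S5, S10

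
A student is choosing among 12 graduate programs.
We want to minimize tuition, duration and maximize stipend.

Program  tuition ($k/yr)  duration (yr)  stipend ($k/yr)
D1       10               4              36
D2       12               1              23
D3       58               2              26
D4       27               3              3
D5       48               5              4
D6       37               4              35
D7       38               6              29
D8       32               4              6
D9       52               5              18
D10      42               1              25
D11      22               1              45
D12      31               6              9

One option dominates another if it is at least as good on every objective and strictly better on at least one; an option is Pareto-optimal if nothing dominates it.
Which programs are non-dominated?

D1, D2, D11

D1: not dominated (best tuition).
D2: not dominated.
D3: dominated by D11 (tuition 22≤58, duration 1≤2, stipend 45≥26).
D4: dominated by D2 (tuition 12≤27, duration 1≤3, stipend 23≥3).
D5: dominated by D1 (tuition 10≤48, duration 4≤5, stipend 36≥4).
D6: dominated by D1 (tuition 10≤37, duration 4≤4, stipend 36≥35).
D7: dominated by D1 (tuition 10≤38, duration 4≤6, stipend 36≥29).
D8: dominated by D1 (tuition 10≤32, duration 4≤4, stipend 36≥6).
D9: dominated by D1 (tuition 10≤52, duration 4≤5, stipend 36≥18).
D10: dominated by D11 (tuition 22≤42, duration 1≤1, stipend 45≥25).
D11: not dominated (best stipend).
D12: dominated by D1 (tuition 10≤31, duration 4≤6, stipend 36≥9).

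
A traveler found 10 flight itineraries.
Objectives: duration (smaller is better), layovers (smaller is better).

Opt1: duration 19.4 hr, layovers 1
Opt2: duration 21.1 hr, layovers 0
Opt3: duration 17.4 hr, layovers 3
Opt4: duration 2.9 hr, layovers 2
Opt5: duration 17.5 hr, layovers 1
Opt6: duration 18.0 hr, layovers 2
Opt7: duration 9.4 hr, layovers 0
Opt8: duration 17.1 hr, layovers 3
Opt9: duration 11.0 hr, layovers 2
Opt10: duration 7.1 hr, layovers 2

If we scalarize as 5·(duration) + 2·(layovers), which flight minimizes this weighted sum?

Opt1: 5·19.4 + 2·1 = 99.0
Opt2: 5·21.1 + 2·0 = 105.5
Opt3: 5·17.4 + 2·3 = 93.0
Opt4: 5·2.9 + 2·2 = 18.5
Opt5: 5·17.5 + 2·1 = 89.5
Opt6: 5·18.0 + 2·2 = 94.0
Opt7: 5·9.4 + 2·0 = 47.0
Opt8: 5·17.1 + 2·3 = 91.5
Opt9: 5·11.0 + 2·2 = 59.0
Opt10: 5·7.1 + 2·2 = 39.5
Lowest: Opt4 at 18.5.

Opt4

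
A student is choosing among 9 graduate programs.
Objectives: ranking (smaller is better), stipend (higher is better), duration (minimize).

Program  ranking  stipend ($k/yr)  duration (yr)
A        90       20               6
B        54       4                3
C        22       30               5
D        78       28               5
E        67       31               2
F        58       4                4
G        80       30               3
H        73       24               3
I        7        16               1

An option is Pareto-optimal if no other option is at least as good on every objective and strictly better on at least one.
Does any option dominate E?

A: worse on ranking (90 vs 67).
B: worse on stipend (4 vs 31).
C: worse on stipend (30 vs 31).
D: worse on ranking (78 vs 67).
F: worse on stipend (4 vs 31).
G: worse on ranking (80 vs 67).
H: worse on ranking (73 vs 67).
I: worse on stipend (16 vs 31).
No option is at least as good as E on every objective and strictly better on one.

No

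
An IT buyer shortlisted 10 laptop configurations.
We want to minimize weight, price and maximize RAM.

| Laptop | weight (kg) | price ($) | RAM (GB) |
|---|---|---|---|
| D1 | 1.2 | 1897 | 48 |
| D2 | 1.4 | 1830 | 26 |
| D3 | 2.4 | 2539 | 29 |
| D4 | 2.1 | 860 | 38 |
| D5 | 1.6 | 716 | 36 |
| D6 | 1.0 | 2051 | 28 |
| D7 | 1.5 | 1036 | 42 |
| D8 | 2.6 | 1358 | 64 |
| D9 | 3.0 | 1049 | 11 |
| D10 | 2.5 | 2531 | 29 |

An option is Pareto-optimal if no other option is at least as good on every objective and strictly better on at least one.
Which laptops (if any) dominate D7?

D1: worse on price (1897 vs 1036).
D2: worse on price (1830 vs 1036).
D3: worse on weight (2.4 vs 1.5).
D4: worse on weight (2.1 vs 1.5).
D5: worse on weight (1.6 vs 1.5).
D6: worse on price (2051 vs 1036).
D8: worse on weight (2.6 vs 1.5).
D9: worse on weight (3.0 vs 1.5).
D10: worse on weight (2.5 vs 1.5).
No option dominates D7.

none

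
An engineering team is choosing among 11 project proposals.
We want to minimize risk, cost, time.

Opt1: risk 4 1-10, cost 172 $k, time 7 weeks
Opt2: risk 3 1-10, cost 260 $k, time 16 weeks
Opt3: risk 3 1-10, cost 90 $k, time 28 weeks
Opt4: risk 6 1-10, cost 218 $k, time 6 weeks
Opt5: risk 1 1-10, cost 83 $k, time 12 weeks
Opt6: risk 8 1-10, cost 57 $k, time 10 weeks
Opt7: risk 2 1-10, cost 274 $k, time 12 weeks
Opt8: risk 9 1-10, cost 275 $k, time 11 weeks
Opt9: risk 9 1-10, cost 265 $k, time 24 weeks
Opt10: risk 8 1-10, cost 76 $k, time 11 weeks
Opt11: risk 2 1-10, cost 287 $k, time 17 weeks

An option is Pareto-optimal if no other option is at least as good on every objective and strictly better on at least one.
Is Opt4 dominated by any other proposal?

Opt1: worse on time (7 vs 6).
Opt2: worse on cost (260 vs 218).
Opt3: worse on time (28 vs 6).
Opt5: worse on time (12 vs 6).
Opt6: worse on risk (8 vs 6).
Opt7: worse on cost (274 vs 218).
Opt8: worse on risk (9 vs 6).
Opt9: worse on risk (9 vs 6).
Opt10: worse on risk (8 vs 6).
Opt11: worse on cost (287 vs 218).
No option is at least as good as Opt4 on every objective and strictly better on one.

No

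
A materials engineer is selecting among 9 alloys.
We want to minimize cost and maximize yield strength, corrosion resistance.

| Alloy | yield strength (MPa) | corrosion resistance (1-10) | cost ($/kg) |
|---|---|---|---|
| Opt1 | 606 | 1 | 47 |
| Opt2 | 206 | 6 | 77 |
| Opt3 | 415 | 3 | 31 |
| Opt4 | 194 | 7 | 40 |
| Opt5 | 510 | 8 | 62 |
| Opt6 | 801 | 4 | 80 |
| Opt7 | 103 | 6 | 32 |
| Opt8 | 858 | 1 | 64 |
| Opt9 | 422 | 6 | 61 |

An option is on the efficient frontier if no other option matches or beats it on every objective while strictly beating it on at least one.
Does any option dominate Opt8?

No

Opt1: worse on yield strength (606 vs 858).
Opt2: worse on yield strength (206 vs 858).
Opt3: worse on yield strength (415 vs 858).
Opt4: worse on yield strength (194 vs 858).
Opt5: worse on yield strength (510 vs 858).
Opt6: worse on yield strength (801 vs 858).
Opt7: worse on yield strength (103 vs 858).
Opt9: worse on yield strength (422 vs 858).
No option is at least as good as Opt8 on every objective and strictly better on one.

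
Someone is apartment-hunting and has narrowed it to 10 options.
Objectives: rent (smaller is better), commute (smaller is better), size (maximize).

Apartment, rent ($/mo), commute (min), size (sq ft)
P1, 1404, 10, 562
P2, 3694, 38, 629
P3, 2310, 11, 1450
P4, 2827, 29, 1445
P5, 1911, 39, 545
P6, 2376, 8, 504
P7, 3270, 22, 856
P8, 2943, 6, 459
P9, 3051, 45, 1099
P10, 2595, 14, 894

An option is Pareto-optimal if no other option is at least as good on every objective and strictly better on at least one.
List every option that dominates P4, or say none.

P3

P3: rent 2310≤2827, commute 11≤29, size 1450≥1445 — dominates P4.
Others (P1, P2, P5, P6, P7, P8, P9, P10) are each worse than P4 on at least one objective.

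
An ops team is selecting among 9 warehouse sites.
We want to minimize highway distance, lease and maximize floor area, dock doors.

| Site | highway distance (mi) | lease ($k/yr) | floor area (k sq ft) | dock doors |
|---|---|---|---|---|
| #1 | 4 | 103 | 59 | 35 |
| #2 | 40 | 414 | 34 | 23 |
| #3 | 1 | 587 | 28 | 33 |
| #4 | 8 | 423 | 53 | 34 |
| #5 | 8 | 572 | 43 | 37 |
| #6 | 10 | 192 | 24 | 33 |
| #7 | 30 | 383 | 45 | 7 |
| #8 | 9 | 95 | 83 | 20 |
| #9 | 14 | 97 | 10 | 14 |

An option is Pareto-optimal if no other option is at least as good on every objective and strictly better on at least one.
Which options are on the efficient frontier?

#1, #3, #5, #8

#1: not dominated.
#2: dominated by #1 (highway distance 4≤40, lease 103≤414, floor area 59≥34, dock doors 35≥23).
#3: not dominated (best highway distance).
#4: dominated by #1 (highway distance 4≤8, lease 103≤423, floor area 59≥53, dock doors 35≥34).
#5: not dominated (best dock doors).
#6: dominated by #1 (highway distance 4≤10, lease 103≤192, floor area 59≥24, dock doors 35≥33).
#7: dominated by #1 (highway distance 4≤30, lease 103≤383, floor area 59≥45, dock doors 35≥7).
#8: not dominated (best lease).
#9: dominated by #8 (highway distance 9≤14, lease 95≤97, floor area 83≥10, dock doors 20≥14).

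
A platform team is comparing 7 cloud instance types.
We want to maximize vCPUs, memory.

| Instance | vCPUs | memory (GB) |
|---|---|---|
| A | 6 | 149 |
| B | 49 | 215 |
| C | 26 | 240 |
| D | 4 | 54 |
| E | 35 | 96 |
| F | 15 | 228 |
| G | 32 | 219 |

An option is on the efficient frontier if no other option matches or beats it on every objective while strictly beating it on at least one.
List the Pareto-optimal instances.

B, C, G

A: dominated by B (vCPUs 49≥6, memory 215≥149).
B: not dominated (best vCPUs).
C: not dominated (best memory).
D: dominated by A (vCPUs 6≥4, memory 149≥54).
E: dominated by B (vCPUs 49≥35, memory 215≥96).
F: dominated by C (vCPUs 26≥15, memory 240≥228).
G: not dominated.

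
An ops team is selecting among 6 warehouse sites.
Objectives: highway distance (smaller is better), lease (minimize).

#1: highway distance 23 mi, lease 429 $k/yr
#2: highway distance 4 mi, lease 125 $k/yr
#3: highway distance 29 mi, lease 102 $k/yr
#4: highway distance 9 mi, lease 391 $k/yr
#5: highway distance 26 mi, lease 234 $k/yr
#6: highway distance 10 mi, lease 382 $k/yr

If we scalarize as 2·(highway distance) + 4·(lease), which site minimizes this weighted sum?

#1: 2·23 + 4·429 = 1762
#2: 2·4 + 4·125 = 508
#3: 2·29 + 4·102 = 466
#4: 2·9 + 4·391 = 1582
#5: 2·26 + 4·234 = 988
#6: 2·10 + 4·382 = 1548
Lowest: #3 at 466.

#3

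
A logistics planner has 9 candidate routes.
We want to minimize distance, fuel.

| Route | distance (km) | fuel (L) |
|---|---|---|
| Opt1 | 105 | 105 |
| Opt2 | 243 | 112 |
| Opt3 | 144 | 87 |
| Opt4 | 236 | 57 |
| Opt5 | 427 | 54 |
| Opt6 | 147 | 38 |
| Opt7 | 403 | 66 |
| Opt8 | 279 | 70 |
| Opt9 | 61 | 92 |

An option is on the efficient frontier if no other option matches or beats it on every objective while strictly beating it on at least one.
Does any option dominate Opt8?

Yes

Opt4 vs Opt8: distance 236≤279, fuel 57≤70 — Opt4 is at least as good on every objective and strictly better on at least one, so Opt4 dominates Opt8.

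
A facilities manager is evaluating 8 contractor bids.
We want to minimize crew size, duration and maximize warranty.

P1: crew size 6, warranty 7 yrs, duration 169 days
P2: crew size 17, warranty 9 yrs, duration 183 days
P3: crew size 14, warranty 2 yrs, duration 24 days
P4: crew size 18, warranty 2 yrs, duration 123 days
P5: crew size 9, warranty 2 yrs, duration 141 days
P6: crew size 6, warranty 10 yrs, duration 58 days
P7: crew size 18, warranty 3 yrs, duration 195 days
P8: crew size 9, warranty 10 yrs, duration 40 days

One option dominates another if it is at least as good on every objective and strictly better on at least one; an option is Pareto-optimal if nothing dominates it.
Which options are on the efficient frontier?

P1: dominated by P6 (crew size 6≤6, warranty 10≥7, duration 58≤169).
P2: dominated by P6 (crew size 6≤17, warranty 10≥9, duration 58≤183).
P3: not dominated (best duration).
P4: dominated by P3 (crew size 14≤18, warranty 2≥2, duration 24≤123).
P5: dominated by P6 (crew size 6≤9, warranty 10≥2, duration 58≤141).
P6: not dominated.
P7: dominated by P1 (crew size 6≤18, warranty 7≥3, duration 169≤195).
P8: not dominated.

P3, P6, P8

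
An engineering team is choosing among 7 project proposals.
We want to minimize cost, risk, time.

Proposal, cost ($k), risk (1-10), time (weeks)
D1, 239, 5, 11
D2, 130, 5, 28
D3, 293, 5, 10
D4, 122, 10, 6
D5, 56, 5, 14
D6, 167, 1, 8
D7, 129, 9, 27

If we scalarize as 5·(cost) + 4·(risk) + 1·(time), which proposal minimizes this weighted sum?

D1: 5·239 + 4·5 + 1·11 = 1226
D2: 5·130 + 4·5 + 1·28 = 698
D3: 5·293 + 4·5 + 1·10 = 1495
D4: 5·122 + 4·10 + 1·6 = 656
D5: 5·56 + 4·5 + 1·14 = 314
D6: 5·167 + 4·1 + 1·8 = 847
D7: 5·129 + 4·9 + 1·27 = 708
Lowest: D5 at 314.

D5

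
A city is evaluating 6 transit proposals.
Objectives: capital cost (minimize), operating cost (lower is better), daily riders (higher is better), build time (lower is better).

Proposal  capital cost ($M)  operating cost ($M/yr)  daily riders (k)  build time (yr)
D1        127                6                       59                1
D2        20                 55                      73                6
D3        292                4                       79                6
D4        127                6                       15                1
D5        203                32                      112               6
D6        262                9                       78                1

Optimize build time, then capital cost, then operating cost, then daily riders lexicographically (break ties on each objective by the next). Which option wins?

First minimize build time: best is 1, kept {D1, D4, D6}.
Then minimize capital cost: best is 127, kept {D1, D4}.
Then minimize operating cost: best is 6, kept {D1, D4}.
Then maximize daily riders: best is 59, kept {D1}.

D1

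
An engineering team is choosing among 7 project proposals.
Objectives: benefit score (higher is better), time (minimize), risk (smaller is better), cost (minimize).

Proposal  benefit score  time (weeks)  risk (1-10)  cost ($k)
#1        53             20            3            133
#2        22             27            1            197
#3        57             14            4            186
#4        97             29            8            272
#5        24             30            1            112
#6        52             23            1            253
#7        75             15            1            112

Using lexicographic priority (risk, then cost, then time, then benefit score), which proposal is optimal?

First minimize risk: best is 1, kept {#2, #5, #6, #7}.
Then minimize cost: best is 112, kept {#5, #7}.
Then minimize time: best is 15, kept {#7}.

#7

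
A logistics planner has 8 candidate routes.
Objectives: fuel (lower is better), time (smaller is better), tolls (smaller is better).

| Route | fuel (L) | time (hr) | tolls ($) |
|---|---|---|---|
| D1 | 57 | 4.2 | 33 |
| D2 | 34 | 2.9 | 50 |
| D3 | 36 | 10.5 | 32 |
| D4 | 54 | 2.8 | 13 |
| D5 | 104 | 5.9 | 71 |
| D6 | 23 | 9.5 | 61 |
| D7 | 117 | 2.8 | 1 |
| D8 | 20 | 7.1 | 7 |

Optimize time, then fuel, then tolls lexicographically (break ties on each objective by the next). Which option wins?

First minimize time: best is 2.8, kept {D4, D7}.
Then minimize fuel: best is 54, kept {D4}.

D4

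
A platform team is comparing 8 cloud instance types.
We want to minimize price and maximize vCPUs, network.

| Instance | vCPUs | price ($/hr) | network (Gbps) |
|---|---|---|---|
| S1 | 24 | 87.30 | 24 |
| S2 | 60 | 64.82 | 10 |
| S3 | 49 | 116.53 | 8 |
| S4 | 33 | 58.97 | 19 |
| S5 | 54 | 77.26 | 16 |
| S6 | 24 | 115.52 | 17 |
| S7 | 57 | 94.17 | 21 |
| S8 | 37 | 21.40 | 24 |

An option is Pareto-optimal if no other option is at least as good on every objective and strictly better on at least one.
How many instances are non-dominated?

4

S1: dominated by S8 (vCPUs 37≥24, price 21.40≤87.30, network 24≥24).
S2: not dominated (best vCPUs).
S3: dominated by S2 (vCPUs 60≥49, price 64.82≤116.53, network 10≥8).
S4: dominated by S8 (vCPUs 37≥33, price 21.40≤58.97, network 24≥19).
S5: not dominated.
S6: dominated by S1 (vCPUs 24≥24, price 87.30≤115.52, network 24≥17).
S7: not dominated.
S8: not dominated (best price).
Pareto-optimal: S2, S5, S7, S8 → 4.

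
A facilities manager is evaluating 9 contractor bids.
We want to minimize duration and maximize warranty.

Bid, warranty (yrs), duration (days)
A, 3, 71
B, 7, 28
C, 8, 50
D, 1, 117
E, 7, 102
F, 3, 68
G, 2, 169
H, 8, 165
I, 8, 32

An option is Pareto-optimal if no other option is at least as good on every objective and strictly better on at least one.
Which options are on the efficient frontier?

A: dominated by B (warranty 7≥3, duration 28≤71).
B: not dominated (best duration).
C: dominated by I (warranty 8≥8, duration 32≤50).
D: dominated by A (warranty 3≥1, duration 71≤117).
E: dominated by B (warranty 7≥7, duration 28≤102).
F: dominated by B (warranty 7≥3, duration 28≤68).
G: dominated by A (warranty 3≥2, duration 71≤169).
H: dominated by C (warranty 8≥8, duration 50≤165).
I: not dominated.

B, I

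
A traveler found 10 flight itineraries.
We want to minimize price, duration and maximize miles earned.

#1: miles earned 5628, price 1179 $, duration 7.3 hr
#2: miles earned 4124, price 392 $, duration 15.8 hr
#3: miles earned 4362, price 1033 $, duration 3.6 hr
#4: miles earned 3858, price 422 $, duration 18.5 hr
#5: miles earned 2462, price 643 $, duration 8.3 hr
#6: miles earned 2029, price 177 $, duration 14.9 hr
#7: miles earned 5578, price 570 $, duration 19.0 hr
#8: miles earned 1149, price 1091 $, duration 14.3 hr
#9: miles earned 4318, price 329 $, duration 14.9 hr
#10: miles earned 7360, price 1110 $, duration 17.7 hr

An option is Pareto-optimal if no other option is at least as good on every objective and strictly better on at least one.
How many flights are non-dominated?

#1: not dominated.
#2: dominated by #9 (miles earned 4318≥4124, price 329≤392, duration 14.9≤15.8).
#3: not dominated (best duration).
#4: dominated by #2 (miles earned 4124≥3858, price 392≤422, duration 15.8≤18.5).
#5: not dominated.
#6: not dominated (best price).
#7: not dominated.
#8: dominated by #3 (miles earned 4362≥1149, price 1033≤1091, duration 3.6≤14.3).
#9: not dominated.
#10: not dominated (best miles earned).
Pareto-optimal: #1, #3, #5, #6, #7, #9, #10 → 7.

7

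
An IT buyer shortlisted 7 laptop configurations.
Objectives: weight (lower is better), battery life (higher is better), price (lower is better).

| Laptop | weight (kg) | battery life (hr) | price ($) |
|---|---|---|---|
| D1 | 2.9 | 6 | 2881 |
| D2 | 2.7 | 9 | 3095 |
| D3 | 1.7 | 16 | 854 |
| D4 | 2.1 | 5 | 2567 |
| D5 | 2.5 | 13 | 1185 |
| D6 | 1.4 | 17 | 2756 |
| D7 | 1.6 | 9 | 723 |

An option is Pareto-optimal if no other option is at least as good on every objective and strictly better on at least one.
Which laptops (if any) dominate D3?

none

D1: worse on weight (2.9 vs 1.7).
D2: worse on weight (2.7 vs 1.7).
D4: worse on weight (2.1 vs 1.7).
D5: worse on weight (2.5 vs 1.7).
D6: worse on price (2756 vs 854).
D7: worse on battery life (9 vs 16).
No option dominates D3.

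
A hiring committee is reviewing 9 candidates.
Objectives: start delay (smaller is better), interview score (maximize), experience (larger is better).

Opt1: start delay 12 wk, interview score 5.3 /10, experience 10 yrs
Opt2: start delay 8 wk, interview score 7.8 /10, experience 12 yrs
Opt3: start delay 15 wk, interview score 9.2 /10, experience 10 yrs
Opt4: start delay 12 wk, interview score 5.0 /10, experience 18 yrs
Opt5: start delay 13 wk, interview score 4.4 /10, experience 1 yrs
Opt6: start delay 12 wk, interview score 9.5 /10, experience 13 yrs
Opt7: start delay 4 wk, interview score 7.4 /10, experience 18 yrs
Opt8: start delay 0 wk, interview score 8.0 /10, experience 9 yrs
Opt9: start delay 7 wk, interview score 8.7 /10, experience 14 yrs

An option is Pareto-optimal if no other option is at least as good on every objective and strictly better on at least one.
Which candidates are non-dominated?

Opt1: dominated by Opt2 (start delay 8≤12, interview score 7.8≥5.3, experience 12≥10).
Opt2: dominated by Opt9 (start delay 7≤8, interview score 8.7≥7.8, experience 14≥12).
Opt3: dominated by Opt6 (start delay 12≤15, interview score 9.5≥9.2, experience 13≥10).
Opt4: dominated by Opt7 (start delay 4≤12, interview score 7.4≥5.0, experience 18≥18).
Opt5: dominated by Opt1 (start delay 12≤13, interview score 5.3≥4.4, experience 10≥1).
Opt6: not dominated (best interview score).
Opt7: not dominated.
Opt8: not dominated (best start delay).
Opt9: not dominated.

Opt6, Opt7, Opt8, Opt9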